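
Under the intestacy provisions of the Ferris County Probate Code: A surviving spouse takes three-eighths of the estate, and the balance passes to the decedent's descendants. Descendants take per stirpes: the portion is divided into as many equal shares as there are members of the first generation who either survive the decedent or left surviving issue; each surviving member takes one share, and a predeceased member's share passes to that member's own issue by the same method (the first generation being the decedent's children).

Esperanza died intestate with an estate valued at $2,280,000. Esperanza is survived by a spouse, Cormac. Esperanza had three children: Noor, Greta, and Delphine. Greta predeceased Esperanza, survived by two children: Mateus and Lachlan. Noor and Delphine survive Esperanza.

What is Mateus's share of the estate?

Cormac takes three-eighths of $2,280,000 = $855,000. The remaining $1,425,000 passes to the descendants.
The descendants' portion ($1,425,000) is divided into 3 shares of $475,000: Noor and Delphine each take $475,000; Greta's $475,000 share passes to Greta's issue.
Greta's share ($475,000) is divided into 2 shares of $237,500: Mateus and Lachlan each take $237,500.

Mateus receives $237,500.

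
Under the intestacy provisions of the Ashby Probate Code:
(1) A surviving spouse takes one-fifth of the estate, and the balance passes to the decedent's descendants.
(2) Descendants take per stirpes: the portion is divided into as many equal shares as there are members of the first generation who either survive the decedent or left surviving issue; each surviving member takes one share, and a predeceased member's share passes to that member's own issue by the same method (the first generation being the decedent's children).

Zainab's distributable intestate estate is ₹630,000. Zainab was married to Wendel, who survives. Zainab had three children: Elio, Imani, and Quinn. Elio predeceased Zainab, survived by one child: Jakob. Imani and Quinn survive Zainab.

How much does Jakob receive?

Wendel takes one-fifth of ₹630,000 = ₹126,000. The remaining ₹504,000 passes to the descendants.
The descendants' portion (₹504,000) is divided into 3 shares of ₹168,000: Imani and Quinn each take ₹168,000; Elio's ₹168,000 share passes to Elio's issue.
Elio's share (₹168,000) passes entirely to Jakob.

Jakob receives ₹168,000.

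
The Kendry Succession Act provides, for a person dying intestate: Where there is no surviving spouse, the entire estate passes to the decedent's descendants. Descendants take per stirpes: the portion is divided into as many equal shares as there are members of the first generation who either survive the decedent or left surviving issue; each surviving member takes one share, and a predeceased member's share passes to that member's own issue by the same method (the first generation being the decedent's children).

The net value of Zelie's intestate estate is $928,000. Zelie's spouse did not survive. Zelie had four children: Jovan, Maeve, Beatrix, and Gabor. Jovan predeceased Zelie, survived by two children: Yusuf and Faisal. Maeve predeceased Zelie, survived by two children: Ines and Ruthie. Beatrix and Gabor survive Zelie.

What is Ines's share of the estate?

Ines receives $116,000.

The entire $928,000 passes to the descendants.
That amount ($928,000) is divided into 4 shares of $232,000: Beatrix and Gabor each take $232,000; Jovan's $232,000 share passes to Jovan's issue; Maeve's $232,000 share passes to Maeve's issue.
Jovan's share ($232,000) is divided into 2 shares of $116,000: Yusuf and Faisal each take $116,000.
Maeve's share ($232,000) is divided into 2 shares of $116,000: Ines and Ruthie each take $116,000.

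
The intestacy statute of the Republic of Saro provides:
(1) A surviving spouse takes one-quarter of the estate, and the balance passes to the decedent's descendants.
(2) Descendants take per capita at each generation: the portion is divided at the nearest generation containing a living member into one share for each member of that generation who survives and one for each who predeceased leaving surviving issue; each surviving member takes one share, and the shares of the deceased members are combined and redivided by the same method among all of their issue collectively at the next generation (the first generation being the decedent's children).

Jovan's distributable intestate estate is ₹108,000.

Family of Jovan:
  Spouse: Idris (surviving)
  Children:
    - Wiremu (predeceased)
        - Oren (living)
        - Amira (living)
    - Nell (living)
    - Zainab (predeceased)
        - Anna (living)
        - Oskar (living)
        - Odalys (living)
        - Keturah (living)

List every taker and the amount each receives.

Idris: ₹27,000; Oren: ₹9,000; Amira: ₹9,000; Nell: ₹27,000; Anna: ₹9,000; Oskar: ₹9,000; Odalys: ₹9,000; Keturah: ₹9,000

Idris takes one-quarter of ₹108,000 = ₹27,000. The remaining ₹81,000 passes to the descendants.
The descendants' portion (₹81,000) is divided at the children's generation into 3 shares of ₹27,000. Nell takes ₹27,000. The 2 shares of the deceased (Wiremu and Zainab) are combined into a pool of ₹54,000.
That pool (₹54,000) is divided at the grandchildren's generation equally among Oren, Amira, Anna, Oskar, Odalys, and Keturah: ₹9,000 each.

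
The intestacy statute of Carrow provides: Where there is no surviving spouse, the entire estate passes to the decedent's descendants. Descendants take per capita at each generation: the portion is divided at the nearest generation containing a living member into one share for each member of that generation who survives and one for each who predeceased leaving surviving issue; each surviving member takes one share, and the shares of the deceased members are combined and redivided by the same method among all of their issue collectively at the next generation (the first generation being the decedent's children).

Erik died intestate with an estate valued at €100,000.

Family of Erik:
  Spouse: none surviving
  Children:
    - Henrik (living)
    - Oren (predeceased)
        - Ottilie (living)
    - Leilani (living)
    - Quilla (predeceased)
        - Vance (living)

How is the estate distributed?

The entire €100,000 passes to the descendants.
That amount (€100,000) is divided at the children's generation into 4 shares of €25,000. Henrik and Leilani each take €25,000. The 2 shares of the deceased (Oren and Quilla) are combined into a pool of €50,000.
That pool (€50,000) is divided at the grandchildren's generation equally among Ottilie and Vance: €25,000 each.

Henrik: €25,000; Ottilie: €25,000; Leilani: €25,000; Vance: €25,000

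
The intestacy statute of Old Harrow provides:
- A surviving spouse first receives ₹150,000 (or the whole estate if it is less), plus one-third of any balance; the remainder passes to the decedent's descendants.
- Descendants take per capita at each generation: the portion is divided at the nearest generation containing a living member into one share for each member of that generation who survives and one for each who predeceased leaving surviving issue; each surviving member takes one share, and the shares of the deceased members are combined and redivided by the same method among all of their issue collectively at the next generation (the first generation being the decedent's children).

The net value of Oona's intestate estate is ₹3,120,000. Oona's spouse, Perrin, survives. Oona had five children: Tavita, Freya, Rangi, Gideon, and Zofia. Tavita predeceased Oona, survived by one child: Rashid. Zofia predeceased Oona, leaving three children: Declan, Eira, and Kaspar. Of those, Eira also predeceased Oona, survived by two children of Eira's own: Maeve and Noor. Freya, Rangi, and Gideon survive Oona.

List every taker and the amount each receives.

Perrin first takes ₹150,000, leaving a balance of ₹2,970,000. Perrin then takes one-third of the balance (₹990,000), for a total of ₹1,140,000. The remaining ₹1,980,000 passes to the descendants.
The descendants' portion (₹1,980,000) is divided at the children's generation into 5 shares of ₹396,000. Freya, Rangi, and Gideon each take ₹396,000. The 2 shares of the deceased (Tavita and Zofia) are combined into a pool of ₹792,000.
That pool (₹792,000) is divided at the grandchildren's generation into 4 shares of ₹198,000. Rashid, Declan, and Kaspar each take ₹198,000. The remaining share for the deceased Eira (₹198,000) is carried to the next generation.
That pool (₹198,000) is divided at the great-grandchildren's generation equally among Maeve and Noor: ₹99,000 each.

Perrin: ₹1,140,000; Rashid: ₹198,000; Freya: ₹396,000; Rangi: ₹396,000; Gideon: ₹396,000; Declan: ₹198,000; Maeve: ₹99,000; Noor: ₹99,000; Kaspar: ₹198,000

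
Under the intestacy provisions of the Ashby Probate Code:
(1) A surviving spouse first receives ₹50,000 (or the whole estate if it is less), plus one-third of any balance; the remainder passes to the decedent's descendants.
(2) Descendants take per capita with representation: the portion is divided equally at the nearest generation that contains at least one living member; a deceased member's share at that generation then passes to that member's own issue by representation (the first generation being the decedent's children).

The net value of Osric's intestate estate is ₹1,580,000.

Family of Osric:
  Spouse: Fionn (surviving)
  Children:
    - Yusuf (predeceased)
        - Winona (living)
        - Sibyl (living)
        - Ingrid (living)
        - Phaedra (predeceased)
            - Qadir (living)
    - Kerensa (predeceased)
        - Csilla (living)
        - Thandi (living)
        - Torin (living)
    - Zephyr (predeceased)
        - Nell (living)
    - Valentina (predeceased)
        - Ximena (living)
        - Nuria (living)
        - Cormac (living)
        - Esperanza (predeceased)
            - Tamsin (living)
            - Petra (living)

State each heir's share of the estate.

Fionn: ₹560,000; Winona: ₹85,000; Sibyl: ₹85,000; Ingrid: ₹85,000; Qadir: ₹85,000; Csilla: ₹85,000; Thandi: ₹85,000; Torin: ₹85,000; Nell: ₹85,000; Ximena: ₹85,000; Nuria: ₹85,000; Cormac: ₹85,000; Tamsin: ₹42,500; Petra: ₹42,500

Fionn first takes ₹50,000, leaving a balance of ₹1,530,000. Fionn then takes one-third of the balance (₹510,000), for a total of ₹560,000. The remaining ₹1,020,000 passes to the descendants.
No child survives, so the initial division is made at the grandchildren's generation.
The descendants' portion (₹1,020,000) is divided into 12 shares of ₹85,000: Winona, Sibyl, Ingrid, Csilla, Thandi, Torin, Nell, Ximena, Nuria, and Cormac each take ₹85,000; Phaedra's ₹85,000 share passes to Phaedra's issue; Esperanza's ₹85,000 share passes to Esperanza's issue.
Phaedra's share (₹85,000) passes entirely to Qadir.
Esperanza's share (₹85,000) is divided into 2 shares of ₹42,500: Tamsin and Petra each take ₹42,500.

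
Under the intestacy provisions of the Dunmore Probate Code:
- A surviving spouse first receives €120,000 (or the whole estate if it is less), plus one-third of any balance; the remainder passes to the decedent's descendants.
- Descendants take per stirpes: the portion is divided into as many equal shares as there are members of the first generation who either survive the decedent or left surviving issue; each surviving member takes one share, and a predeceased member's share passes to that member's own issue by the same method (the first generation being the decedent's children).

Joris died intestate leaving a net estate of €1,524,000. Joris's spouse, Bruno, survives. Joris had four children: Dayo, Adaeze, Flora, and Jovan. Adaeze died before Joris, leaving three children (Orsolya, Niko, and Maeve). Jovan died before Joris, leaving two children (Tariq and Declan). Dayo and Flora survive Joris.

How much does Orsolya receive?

Orsolya receives €78,000.

Bruno first takes €120,000, leaving a balance of €1,404,000. Bruno then takes one-third of the balance (€468,000), for a total of €588,000. The remaining €936,000 passes to the descendants.
The descendants' portion (€936,000) is divided into 4 shares of €234,000: Dayo and Flora each take €234,000; Adaeze's €234,000 share passes to Adaeze's issue; Jovan's €234,000 share passes to Jovan's issue.
Adaeze's share (€234,000) is divided into 3 shares of €78,000: Orsolya, Niko, and Maeve each take €78,000.
Jovan's share (€234,000) is divided into 2 shares of €117,000: Tariq and Declan each take €117,000.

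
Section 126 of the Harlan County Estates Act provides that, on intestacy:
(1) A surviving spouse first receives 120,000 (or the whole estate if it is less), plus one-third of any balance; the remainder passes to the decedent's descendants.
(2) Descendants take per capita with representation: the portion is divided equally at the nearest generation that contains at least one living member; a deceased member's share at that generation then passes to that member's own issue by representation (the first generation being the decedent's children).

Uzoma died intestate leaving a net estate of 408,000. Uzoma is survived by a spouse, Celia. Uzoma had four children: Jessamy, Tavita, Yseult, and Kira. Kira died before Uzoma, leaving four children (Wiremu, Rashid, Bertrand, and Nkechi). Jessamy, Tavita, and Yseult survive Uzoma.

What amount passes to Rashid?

Celia first takes 120,000, leaving a balance of 288,000. Celia then takes one-third of the balance (96,000), for a total of 216,000. The remaining 192,000 passes to the descendants.
The descendants' portion (192,000) is divided into 4 shares of 48,000: Jessamy, Tavita, and Yseult each take 48,000; Kira's 48,000 share passes to Kira's issue.
Kira's share (48,000) is divided into 4 shares of 12,000: Wiremu, Rashid, Bertrand, and Nkechi each take 12,000.

Rashid receives 12,000.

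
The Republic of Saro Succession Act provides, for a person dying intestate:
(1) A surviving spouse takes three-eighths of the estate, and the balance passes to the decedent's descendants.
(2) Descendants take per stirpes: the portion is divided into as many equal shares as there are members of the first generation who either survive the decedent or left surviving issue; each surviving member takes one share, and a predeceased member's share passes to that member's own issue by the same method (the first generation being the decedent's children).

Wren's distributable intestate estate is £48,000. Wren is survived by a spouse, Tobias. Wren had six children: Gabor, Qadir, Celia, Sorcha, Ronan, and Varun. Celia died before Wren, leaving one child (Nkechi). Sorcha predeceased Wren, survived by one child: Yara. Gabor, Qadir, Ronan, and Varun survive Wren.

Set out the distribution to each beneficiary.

Tobias takes three-eighths of £48,000 = £18,000. The remaining £30,000 passes to the descendants.
The descendants' portion (£30,000) is divided into 6 shares of £5,000: Gabor, Qadir, Ronan, and Varun each take £5,000; Celia's £5,000 share passes to Celia's issue; Sorcha's £5,000 share passes to Sorcha's issue.
Celia's share (£5,000) passes entirely to Nkechi.
Sorcha's share (£5,000) passes entirely to Yara.

Tobias: £18,000; Gabor: £5,000; Qadir: £5,000; Nkechi: £5,000; Yara: £5,000; Ronan: £5,000; Varun: £5,000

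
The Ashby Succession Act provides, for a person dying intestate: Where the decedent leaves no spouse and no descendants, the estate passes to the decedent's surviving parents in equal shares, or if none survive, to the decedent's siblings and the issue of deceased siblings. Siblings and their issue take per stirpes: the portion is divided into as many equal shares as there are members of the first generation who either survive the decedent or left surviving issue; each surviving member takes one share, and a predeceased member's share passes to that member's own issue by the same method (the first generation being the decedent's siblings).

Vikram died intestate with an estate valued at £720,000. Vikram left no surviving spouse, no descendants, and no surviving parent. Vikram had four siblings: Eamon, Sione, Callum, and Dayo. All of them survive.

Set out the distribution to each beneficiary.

The entire £720,000 passes to the siblings and their issue.
That amount (£720,000) is divided into 4 shares of £180,000: Eamon, Sione, Callum, and Dayo each take £180,000.

Eamon: £180,000; Sione: £180,000; Callum: £180,000; Dayo: £180,000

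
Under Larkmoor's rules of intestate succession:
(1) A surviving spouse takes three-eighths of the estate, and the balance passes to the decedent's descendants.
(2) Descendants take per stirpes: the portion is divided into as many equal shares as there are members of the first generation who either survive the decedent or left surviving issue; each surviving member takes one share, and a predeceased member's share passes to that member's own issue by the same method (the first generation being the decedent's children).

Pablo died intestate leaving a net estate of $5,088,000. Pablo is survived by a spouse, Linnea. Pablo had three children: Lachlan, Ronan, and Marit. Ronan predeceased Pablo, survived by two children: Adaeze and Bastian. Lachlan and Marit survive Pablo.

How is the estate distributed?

Linnea takes three-eighths of $5,088,000 = $1,908,000. The remaining $3,180,000 passes to the descendants.
The descendants' portion ($3,180,000) is divided into 3 shares of $1,060,000: Lachlan and Marit each take $1,060,000; Ronan's $1,060,000 share passes to Ronan's issue.
Ronan's share ($1,060,000) is divided into 2 shares of $530,000: Adaeze and Bastian each take $530,000.

Linnea: $1,908,000; Lachlan: $1,060,000; Adaeze: $530,000; Bastian: $530,000; Marit: $1,060,000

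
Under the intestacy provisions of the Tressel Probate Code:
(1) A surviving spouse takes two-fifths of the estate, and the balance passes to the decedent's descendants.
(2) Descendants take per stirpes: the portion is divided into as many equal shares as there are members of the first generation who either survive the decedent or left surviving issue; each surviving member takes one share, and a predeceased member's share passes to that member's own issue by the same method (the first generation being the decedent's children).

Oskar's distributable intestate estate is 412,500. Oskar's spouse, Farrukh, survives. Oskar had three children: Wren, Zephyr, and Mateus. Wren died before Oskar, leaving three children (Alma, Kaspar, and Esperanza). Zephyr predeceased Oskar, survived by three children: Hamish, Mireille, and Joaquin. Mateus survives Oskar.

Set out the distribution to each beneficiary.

Farrukh takes two-fifths of 412,500 = 165,000. The remaining 247,500 passes to the descendants.
The descendants' portion (247,500) is divided into 3 shares of 82,500: Mateus takes 82,500; Wren's 82,500 share passes to Wren's issue; Zephyr's 82,500 share passes to Zephyr's issue.
Wren's share (82,500) is divided into 3 shares of 27,500: Alma, Kaspar, and Esperanza each take 27,500.
Zephyr's share (82,500) is divided into 3 shares of 27,500: Hamish, Mireille, and Joaquin each take 27,500.

Farrukh: 165,000; Alma: 27,500; Kaspar: 27,500; Esperanza: 27,500; Hamish: 27,500; Mireille: 27,500; Joaquin: 27,500; Mateus: 82,500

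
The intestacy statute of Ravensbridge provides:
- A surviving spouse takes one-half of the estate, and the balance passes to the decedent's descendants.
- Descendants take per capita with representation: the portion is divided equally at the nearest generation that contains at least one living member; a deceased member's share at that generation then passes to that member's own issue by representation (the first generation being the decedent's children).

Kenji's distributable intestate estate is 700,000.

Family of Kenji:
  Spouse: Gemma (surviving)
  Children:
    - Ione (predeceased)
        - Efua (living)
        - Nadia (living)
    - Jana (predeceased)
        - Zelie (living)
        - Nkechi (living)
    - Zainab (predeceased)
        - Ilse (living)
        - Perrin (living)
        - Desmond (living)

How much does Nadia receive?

Gemma takes one-half of 700,000 = 350,000. The remaining 350,000 passes to the descendants.
No child survives, so the initial division is made at the grandchildren's generation.
The descendants' portion (350,000) is divided into 7 shares of 50,000: Efua, Nadia, Zelie, Nkechi, Ilse, Perrin, and Desmond each take 50,000.

Nadia receives 50,000.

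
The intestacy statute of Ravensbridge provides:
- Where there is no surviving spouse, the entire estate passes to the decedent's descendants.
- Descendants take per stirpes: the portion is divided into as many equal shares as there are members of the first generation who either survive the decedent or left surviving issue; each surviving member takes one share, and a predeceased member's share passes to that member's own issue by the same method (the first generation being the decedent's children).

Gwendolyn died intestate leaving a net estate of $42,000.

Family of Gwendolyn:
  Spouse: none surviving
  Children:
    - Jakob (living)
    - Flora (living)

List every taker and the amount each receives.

The entire $42,000 passes to the descendants.
That amount ($42,000) is divided into 2 shares of $21,000: Jakob and Flora each take $21,000.

Jakob: $21,000; Flora: $21,000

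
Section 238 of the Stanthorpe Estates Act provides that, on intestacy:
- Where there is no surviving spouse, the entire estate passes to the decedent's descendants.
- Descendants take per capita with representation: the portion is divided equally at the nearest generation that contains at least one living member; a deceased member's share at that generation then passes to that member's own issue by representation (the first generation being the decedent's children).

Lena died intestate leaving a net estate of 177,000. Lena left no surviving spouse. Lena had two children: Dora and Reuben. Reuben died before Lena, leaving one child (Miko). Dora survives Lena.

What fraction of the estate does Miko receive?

The entire 177,000 passes to the descendants.
That amount (177,000) is divided into 2 shares of 88,500: Dora takes 88,500; Reuben's 88,500 share passes to Reuben's issue.
Reuben's share (88,500) passes entirely to Miko.

Miko receives 1/2 of the estate.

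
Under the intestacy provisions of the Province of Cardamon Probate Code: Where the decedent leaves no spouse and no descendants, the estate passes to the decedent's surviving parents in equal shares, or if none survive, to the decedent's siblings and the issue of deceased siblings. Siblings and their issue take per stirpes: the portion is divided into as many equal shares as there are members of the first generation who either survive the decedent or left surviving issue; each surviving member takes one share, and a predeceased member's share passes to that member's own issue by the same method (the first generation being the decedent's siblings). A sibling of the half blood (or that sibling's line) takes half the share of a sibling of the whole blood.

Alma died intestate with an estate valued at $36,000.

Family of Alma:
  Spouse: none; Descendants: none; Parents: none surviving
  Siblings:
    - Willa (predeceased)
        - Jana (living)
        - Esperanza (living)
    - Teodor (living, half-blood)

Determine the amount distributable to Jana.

The entire $36,000 passes to the siblings and their issue.
Counting each half-blood sibling's line as half a unit, there are 3/2 units in $36,000, so one unit is $24,000. Whole-blood lines (Willa) take $24,000 each; half-blood lines (Teodor) take $12,000 each.
Willa's share ($24,000) is divided into 2 shares of $12,000: Jana and Esperanza each take $12,000.

Jana receives $12,000.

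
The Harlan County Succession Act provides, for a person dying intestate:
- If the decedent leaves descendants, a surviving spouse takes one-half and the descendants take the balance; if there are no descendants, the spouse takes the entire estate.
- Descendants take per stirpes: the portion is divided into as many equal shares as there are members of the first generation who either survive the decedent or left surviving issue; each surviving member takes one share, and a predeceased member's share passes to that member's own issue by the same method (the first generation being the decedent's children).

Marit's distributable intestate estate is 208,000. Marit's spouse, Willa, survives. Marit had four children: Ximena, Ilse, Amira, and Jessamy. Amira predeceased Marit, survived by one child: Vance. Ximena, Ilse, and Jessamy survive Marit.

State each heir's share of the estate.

Willa takes one-half of 208,000 = 104,000. The remaining 104,000 passes to the descendants.
The descendants' portion (104,000) is divided into 4 shares of 26,000: Ximena, Ilse, and Jessamy each take 26,000; Amira's 26,000 share passes to Amira's issue.
Amira's share (26,000) passes entirely to Vance.

Willa: 104,000; Ximena: 26,000; Ilse: 26,000; Vance: 26,000; Jessamy: 26,000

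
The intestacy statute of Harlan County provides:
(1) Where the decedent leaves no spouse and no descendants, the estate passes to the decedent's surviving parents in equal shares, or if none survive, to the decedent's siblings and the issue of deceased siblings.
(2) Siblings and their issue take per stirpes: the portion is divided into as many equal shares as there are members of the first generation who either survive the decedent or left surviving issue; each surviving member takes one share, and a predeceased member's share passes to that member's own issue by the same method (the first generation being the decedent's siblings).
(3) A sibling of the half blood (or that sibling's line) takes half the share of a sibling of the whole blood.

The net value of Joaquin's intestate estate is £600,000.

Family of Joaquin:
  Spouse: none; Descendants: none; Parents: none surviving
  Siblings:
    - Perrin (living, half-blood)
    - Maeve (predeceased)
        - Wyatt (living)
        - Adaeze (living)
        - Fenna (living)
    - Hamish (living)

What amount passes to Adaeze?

The entire £600,000 passes to the siblings and their issue.
Counting each half-blood sibling's line as half a unit, there are 5/2 units in £600,000, so one unit is £240,000. Whole-blood lines (Maeve and Hamish) take £240,000 each; half-blood lines (Perrin) take £120,000 each.
Maeve's share (£240,000) is divided into 3 shares of £80,000: Wyatt, Adaeze, and Fenna each take £80,000.

Adaeze receives £80,000.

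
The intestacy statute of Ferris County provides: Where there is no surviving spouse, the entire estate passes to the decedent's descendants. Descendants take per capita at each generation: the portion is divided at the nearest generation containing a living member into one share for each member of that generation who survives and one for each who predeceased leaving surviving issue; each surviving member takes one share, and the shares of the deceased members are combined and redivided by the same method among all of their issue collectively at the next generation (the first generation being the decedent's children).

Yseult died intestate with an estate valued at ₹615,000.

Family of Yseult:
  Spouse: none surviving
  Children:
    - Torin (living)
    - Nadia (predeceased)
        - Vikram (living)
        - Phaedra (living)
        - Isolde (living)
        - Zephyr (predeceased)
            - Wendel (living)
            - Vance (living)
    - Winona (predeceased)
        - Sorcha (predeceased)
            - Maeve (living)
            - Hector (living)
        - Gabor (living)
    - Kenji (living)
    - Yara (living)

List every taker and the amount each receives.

Torin: ₹123,000; Vikram: ₹41,000; Phaedra: ₹41,000; Isolde: ₹41,000; Wendel: ₹20,500; Vance: ₹20,500; Maeve: ₹20,500; Hector: ₹20,500; Gabor: ₹41,000; Kenji: ₹123,000; Yara: ₹123,000

The entire ₹615,000 passes to the descendants.
That amount (₹615,000) is divided at the children's generation into 5 shares of ₹123,000. Torin, Kenji, and Yara each take ₹123,000. The 2 shares of the deceased (Nadia and Winona) are combined into a pool of ₹246,000.
That pool (₹246,000) is divided at the grandchildren's generation into 6 shares of ₹41,000. Vikram, Phaedra, Isolde, and Gabor each take ₹41,000. The 2 shares of the deceased (Zephyr and Sorcha) are combined into a pool of ₹82,000.
That pool (₹82,000) is divided at the great-grandchildren's generation equally among Wendel, Vance, Maeve, and Hector: ₹20,500 each.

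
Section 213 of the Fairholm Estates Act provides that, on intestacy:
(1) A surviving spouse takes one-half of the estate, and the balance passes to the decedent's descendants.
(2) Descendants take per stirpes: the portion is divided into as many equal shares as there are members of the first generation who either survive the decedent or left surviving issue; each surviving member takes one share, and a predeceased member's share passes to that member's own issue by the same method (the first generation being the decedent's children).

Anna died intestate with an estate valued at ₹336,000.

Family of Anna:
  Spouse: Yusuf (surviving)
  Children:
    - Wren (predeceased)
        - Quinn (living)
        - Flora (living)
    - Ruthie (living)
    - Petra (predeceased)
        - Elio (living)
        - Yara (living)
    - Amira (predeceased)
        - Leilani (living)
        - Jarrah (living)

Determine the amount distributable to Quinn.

Quinn receives ₹21,000.

Yusuf takes one-half of ₹336,000 = ₹168,000. The remaining ₹168,000 passes to the descendants.
The descendants' portion (₹168,000) is divided into 4 shares of ₹42,000: Ruthie takes ₹42,000; Wren's ₹42,000 share passes to Wren's issue; Petra's ₹42,000 share passes to Petra's issue; Amira's ₹42,000 share passes to Amira's issue.
Wren's share (₹42,000) is divided into 2 shares of ₹21,000: Quinn and Flora each take ₹21,000.
Petra's share (₹42,000) is divided into 2 shares of ₹21,000: Elio and Yara each take ₹21,000.
Amira's share (₹42,000) is divided into 2 shares of ₹21,000: Leilani and Jarrah each take ₹21,000.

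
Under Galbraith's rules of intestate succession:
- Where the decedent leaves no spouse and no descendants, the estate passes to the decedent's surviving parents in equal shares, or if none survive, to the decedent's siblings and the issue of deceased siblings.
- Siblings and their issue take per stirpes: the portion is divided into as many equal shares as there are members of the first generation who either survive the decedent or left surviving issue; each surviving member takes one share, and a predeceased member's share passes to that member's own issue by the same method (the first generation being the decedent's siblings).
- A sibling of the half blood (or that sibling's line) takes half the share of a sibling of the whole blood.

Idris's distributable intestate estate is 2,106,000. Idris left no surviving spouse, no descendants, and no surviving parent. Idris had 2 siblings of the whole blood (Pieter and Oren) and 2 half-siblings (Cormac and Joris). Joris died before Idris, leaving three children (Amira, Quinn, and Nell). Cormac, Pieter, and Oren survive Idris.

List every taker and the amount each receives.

Cormac: 351,000; Pieter: 702,000; Oren: 702,000; Amira: 117,000; Quinn: 117,000; Nell: 117,000

The entire 2,106,000 passes to the siblings and their issue.
Counting each half-blood sibling's line as half a unit, there are 3 units in 2,106,000, so one unit is 702,000. Whole-blood lines (Pieter and Oren) take 702,000 each; half-blood lines (Cormac and Joris) take 351,000 each.
Joris's share (351,000) is divided into 3 shares of 117,000: Amira, Quinn, and Nell each take 117,000.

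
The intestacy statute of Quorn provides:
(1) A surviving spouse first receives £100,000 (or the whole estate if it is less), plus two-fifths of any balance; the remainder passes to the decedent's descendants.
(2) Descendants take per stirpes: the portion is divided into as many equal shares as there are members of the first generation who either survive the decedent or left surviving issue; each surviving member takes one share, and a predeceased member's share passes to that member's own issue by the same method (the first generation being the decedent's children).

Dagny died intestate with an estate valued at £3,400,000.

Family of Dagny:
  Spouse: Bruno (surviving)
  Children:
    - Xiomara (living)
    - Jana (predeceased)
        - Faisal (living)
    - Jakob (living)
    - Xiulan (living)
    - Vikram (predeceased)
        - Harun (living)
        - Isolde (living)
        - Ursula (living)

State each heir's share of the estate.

Bruno: £1,420,000; Xiomara: £396,000; Faisal: £396,000; Jakob: £396,000; Xiulan: £396,000; Harun: £132,000; Isolde: £132,000; Ursula: £132,000

Bruno first takes £100,000, leaving a balance of £3,300,000. Bruno then takes two-fifths of the balance (£1,320,000), for a total of £1,420,000. The remaining £1,980,000 passes to the descendants.
The descendants' portion (£1,980,000) is divided into 5 shares of £396,000: Xiomara, Jakob, and Xiulan each take £396,000; Jana's £396,000 share passes to Jana's issue; Vikram's £396,000 share passes to Vikram's issue.
Jana's share (£396,000) passes entirely to Faisal.
Vikram's share (£396,000) is divided into 3 shares of £132,000: Harun, Isolde, and Ursula each take £132,000.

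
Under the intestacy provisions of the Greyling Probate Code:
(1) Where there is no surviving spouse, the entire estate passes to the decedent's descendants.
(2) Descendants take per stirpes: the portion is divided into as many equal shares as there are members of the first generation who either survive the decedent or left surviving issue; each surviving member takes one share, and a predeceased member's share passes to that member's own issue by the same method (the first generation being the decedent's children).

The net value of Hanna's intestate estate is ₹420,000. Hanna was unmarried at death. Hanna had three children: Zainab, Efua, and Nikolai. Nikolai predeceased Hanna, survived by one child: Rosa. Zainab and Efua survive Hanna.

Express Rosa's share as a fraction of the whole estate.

Rosa receives 1/3 of the estate.

The entire ₹420,000 passes to the descendants.
That amount (₹420,000) is divided into 3 shares of ₹140,000: Zainab and Efua each take ₹140,000; Nikolai's ₹140,000 share passes to Nikolai's issue.
Nikolai's share (₹140,000) passes entirely to Rosa.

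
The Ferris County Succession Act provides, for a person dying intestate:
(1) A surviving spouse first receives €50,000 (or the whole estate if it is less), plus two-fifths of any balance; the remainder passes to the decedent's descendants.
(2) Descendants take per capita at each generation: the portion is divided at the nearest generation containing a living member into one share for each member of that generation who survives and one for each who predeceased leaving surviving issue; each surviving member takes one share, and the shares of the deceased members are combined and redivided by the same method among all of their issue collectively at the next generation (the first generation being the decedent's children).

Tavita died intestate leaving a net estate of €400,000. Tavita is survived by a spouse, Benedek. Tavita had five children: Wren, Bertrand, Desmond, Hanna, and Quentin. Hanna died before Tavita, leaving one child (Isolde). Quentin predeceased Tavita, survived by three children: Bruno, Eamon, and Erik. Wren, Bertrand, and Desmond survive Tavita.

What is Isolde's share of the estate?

Isolde receives €21,000.

Benedek first takes €50,000, leaving a balance of €350,000. Benedek then takes two-fifths of the balance (€140,000), for a total of €190,000. The remaining €210,000 passes to the descendants.
The descendants' portion (€210,000) is divided at the children's generation into 5 shares of €42,000. Wren, Bertrand, and Desmond each take €42,000. The 2 shares of the deceased (Hanna and Quentin) are combined into a pool of €84,000.
That pool (€84,000) is divided at the grandchildren's generation equally among Isolde, Bruno, Eamon, and Erik: €21,000 each.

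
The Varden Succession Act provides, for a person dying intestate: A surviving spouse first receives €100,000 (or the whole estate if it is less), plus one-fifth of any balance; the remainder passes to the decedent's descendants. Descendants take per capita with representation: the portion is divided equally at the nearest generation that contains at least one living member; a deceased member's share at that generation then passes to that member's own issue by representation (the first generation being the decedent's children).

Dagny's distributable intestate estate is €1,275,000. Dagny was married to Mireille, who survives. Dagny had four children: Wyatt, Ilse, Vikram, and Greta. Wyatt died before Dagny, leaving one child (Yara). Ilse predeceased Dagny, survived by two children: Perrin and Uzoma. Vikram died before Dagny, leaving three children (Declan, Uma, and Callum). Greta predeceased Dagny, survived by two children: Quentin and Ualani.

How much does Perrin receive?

Mireille first takes €100,000, leaving a balance of €1,175,000. Mireille then takes one-fifth of the balance (€235,000), for a total of €335,000. The remaining €940,000 passes to the descendants.
No child survives, so the initial division is made at the grandchildren's generation.
The descendants' portion (€940,000) is divided into 8 shares of €117,500: Yara, Perrin, Uzoma, Declan, Uma, Callum, Quentin, and Ualani each take €117,500.

Perrin receives €117,500.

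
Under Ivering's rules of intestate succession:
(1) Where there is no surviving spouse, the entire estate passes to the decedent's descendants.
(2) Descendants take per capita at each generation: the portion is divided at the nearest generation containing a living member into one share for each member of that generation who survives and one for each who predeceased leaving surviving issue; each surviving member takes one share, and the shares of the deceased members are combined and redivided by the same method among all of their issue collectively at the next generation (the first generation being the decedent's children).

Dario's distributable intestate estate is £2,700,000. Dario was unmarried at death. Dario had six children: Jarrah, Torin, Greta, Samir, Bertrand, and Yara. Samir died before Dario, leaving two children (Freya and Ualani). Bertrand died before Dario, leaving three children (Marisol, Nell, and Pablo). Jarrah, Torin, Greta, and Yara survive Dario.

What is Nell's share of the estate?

Nell receives £180,000.

The entire £2,700,000 passes to the descendants.
That amount (£2,700,000) is divided at the children's generation into 6 shares of £450,000. Jarrah, Torin, Greta, and Yara each take £450,000. The 2 shares of the deceased (Samir and Bertrand) are combined into a pool of £900,000.
That pool (£900,000) is divided at the grandchildren's generation equally among Freya, Ualani, Marisol, Nell, and Pablo: £180,000 each.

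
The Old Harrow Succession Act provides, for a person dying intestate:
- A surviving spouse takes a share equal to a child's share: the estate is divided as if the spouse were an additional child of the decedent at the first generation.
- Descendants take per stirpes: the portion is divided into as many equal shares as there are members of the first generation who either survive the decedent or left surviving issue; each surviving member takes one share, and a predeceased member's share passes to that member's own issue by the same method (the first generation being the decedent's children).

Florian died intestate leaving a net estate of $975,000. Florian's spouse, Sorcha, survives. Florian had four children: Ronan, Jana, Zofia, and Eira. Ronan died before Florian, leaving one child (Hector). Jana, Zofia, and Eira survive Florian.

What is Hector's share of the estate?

Hector receives $195,000.

The spouse counts as an additional share at the children's level, so there are 5 primary shares of $195,000. Sorcha takes one such share ($195,000).
The children's combined portion ($780,000) is divided into 4 shares of $195,000: Jana, Zofia, and Eira each take $195,000; Ronan's $195,000 share passes to Ronan's issue.
Ronan's share ($195,000) passes entirely to Hector.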